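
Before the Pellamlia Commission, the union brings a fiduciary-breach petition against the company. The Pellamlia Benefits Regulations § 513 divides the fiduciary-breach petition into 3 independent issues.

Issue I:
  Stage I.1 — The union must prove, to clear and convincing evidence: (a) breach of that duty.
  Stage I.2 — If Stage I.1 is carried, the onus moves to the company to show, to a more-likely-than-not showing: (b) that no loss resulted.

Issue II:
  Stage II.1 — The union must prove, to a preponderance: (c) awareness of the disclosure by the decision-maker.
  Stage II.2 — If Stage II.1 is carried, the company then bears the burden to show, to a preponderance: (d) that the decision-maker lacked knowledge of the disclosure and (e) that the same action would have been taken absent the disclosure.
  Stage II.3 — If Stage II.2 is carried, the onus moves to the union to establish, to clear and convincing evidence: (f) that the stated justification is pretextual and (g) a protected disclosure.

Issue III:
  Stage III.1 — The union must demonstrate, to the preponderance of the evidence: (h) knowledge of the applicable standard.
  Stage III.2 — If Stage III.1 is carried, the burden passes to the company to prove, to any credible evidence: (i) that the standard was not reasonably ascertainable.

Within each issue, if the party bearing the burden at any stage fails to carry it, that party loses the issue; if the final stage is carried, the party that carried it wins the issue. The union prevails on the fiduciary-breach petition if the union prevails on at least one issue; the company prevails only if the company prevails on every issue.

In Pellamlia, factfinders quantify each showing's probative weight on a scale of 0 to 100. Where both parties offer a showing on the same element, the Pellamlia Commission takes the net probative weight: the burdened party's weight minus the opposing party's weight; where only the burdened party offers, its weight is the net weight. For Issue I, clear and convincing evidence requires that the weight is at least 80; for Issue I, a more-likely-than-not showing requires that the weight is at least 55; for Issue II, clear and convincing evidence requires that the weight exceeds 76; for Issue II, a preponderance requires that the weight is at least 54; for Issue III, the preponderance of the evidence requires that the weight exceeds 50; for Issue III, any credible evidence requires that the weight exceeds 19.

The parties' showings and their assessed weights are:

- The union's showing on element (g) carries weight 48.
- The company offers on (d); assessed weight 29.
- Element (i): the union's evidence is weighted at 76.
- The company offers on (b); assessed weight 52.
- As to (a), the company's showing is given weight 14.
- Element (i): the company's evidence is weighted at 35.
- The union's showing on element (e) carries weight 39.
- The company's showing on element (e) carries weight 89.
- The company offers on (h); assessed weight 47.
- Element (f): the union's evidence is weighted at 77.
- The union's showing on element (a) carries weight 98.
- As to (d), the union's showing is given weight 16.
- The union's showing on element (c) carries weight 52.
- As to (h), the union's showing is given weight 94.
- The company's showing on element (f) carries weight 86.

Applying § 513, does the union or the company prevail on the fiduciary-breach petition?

— Issue I —
At Stage I.1 the union must meet clear and convincing evidence (weight is at least 80): on (a) the weight is 98 less the opposing 14 gives net 84, which does reach 80, so (a) meets the standard.
  The union carries Stage I.1; the company now bears the burden.
At Stage I.2 the company must meet a more-likely-than-not showing (weight is at least 55): on (b) the weight is 52, which does not reach 55, so (b) does not meet the standard.
  Stage I.2 not carried; the company fails its burden.
The union prevails on this issue.
— Issue II —
Stage II.1 — burden on union; standard: a preponderance (weight is at least 54).
    (c): 52 < 54 [not met]
  Not every element is met, so the union fails to carry Stage II.1.
The analysis ends at Stage II.1; the company prevails on this issue.
— Issue III —
Stage III.1 (union, the preponderance of the evidence, weight exceeds 50): (h) net 94−47=47 ≤ 50 — fails.
  Stage III.1 not carried; the union fails its burden.
The company prevails on this issue.
Per-issue: Issue I → union; Issue II → company; Issue III → company. The union must prevail on at least one issue; overall, the union prevails.

union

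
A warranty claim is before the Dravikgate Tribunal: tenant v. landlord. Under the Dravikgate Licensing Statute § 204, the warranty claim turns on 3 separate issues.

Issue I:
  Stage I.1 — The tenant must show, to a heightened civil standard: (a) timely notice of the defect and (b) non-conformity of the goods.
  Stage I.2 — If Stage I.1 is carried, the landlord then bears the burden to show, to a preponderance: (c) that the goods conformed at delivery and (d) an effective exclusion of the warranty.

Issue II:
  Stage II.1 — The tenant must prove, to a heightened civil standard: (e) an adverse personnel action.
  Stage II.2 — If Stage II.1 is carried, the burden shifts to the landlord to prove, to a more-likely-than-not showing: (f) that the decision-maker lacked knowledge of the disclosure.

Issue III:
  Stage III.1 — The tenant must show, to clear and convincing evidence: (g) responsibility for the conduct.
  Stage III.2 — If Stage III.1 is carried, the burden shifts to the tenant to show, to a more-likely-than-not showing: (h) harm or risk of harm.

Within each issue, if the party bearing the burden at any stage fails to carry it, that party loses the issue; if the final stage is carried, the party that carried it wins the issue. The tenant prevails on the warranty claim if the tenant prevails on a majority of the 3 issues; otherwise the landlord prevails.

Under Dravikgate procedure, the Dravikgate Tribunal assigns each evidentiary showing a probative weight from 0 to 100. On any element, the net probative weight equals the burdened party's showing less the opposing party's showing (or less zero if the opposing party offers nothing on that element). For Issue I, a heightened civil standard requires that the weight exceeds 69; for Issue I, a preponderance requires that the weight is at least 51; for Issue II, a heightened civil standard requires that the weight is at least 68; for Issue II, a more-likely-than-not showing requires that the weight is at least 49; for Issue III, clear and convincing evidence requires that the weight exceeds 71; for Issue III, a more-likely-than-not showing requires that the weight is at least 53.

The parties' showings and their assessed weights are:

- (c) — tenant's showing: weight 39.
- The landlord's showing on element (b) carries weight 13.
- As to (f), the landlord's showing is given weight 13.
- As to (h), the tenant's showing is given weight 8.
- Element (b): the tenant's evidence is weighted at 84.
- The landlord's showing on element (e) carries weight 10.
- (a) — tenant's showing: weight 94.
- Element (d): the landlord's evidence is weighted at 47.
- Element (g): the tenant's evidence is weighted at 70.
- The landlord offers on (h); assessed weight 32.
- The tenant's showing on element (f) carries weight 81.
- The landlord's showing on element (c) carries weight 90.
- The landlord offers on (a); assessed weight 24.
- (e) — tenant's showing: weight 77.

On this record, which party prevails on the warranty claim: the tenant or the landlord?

— Issue I —
At Stage I.1 the tenant must meet a heightened civil standard (weight exceeds 69): on (a) the weight is 94 less the opposing 24 gives net 70, which does exceed 69, so (a) meets the standard; on (b) the weight is 84 less the opposing 13 gives net 71, which does exceed 69, so (b) meets the standard.
  Stage I.1 carried; the burden shifts to the landlord.
At Stage I.2 the landlord must meet a preponderance (weight is at least 51): on (c) the weight is 90 less the opposing 39 gives net 51, ≥ 51, so (c) meets the standard; on (d) the weight is 47, which does not reach 51, so (d) does not meet the standard.
  Not every element is met, so the landlord fails to carry Stage I.2.
So the tenant prevails on this issue.
— Issue II —
Stage II.1 (tenant, a heightened civil standard, weight is at least 68): (e) net 77−10=67 < 68 — fails.
  Stage II.1 not carried; the tenant fails its burden.
So the landlord prevails on this issue.
— Issue III —
Stage III.1 (tenant, clear and convincing evidence, weight exceeds 71): (g) 70 ≤ 71 — fails.
  Not every element is met, so the tenant fails to carry Stage III.1.
The analysis ends at Stage III.1; the landlord prevails on this issue.
Per-issue: Issue I → tenant; Issue II → landlord; Issue III → landlord. The tenant must prevail on a majority of issues; overall, the landlord prevails.

landlord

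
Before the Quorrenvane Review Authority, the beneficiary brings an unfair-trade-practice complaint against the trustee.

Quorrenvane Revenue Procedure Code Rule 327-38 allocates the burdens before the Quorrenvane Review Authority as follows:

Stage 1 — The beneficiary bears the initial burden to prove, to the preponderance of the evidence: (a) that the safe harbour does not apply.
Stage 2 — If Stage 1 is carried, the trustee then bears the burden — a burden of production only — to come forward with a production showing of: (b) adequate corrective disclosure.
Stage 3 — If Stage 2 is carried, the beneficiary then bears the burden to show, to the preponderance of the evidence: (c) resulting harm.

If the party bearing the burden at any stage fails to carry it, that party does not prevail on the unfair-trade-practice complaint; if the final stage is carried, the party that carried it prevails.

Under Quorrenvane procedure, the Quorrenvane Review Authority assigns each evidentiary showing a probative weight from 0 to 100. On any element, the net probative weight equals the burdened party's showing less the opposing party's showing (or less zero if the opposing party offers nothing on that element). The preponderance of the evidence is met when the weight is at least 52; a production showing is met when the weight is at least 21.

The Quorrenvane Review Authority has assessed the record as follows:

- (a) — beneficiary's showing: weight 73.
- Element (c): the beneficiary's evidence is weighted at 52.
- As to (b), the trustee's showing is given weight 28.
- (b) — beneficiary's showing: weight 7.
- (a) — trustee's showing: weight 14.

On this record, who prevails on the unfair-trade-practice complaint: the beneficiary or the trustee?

beneficiary

Stage 1 (beneficiary, the preponderance of the evidence, weight is at least 52): (a) net 73−14=59 ≥ 52 — meets.
  Stage 1 carried; the burden shifts to the trustee.
Stage 2 (trustee, a production showing, weight is at least 21): (b) net 28−7=21 ≥ 21 — meets.
  All elements met. The burden passes to the beneficiary.
Stage 3 (beneficiary, the preponderance of the evidence, weight is at least 52): (c) 52 ≥ 52 — meets.
  Stage 3 carried; the final stage is satisfied.
Every stage carried; the beneficiary prevails.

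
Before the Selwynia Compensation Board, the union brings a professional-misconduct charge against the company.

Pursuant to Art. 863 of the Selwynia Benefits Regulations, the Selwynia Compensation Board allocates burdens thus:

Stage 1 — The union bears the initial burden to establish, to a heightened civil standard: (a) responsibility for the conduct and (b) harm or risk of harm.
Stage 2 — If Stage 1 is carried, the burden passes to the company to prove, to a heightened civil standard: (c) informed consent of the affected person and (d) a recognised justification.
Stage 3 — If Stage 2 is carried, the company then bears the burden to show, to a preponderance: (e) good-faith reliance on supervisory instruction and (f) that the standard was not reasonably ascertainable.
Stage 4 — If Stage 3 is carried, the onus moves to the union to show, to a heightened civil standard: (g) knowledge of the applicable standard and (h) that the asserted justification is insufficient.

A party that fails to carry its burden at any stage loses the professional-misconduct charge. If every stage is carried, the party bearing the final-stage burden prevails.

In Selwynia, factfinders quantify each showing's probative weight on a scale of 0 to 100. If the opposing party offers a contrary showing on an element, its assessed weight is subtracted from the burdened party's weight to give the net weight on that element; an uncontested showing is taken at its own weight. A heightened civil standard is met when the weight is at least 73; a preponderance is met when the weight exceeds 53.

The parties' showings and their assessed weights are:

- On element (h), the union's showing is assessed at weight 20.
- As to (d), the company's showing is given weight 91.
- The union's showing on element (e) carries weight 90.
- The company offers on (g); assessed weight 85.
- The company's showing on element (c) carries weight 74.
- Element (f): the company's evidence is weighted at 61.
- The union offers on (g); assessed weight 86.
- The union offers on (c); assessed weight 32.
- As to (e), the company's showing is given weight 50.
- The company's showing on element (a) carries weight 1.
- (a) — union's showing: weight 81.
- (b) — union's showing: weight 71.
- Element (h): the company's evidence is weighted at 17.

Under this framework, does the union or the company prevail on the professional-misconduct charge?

company

At Stage 1 the union must meet a heightened civil standard (weight is at least 73): on (a) the weight is 81 less the opposing 1 gives net 80, which does reach 73, so (a) meets the standard; on (b) the weight is 71, which does not reach 73, so (b) does not meet the standard.
  Not every element is met, so the union fails to carry Stage 1.
The company prevails.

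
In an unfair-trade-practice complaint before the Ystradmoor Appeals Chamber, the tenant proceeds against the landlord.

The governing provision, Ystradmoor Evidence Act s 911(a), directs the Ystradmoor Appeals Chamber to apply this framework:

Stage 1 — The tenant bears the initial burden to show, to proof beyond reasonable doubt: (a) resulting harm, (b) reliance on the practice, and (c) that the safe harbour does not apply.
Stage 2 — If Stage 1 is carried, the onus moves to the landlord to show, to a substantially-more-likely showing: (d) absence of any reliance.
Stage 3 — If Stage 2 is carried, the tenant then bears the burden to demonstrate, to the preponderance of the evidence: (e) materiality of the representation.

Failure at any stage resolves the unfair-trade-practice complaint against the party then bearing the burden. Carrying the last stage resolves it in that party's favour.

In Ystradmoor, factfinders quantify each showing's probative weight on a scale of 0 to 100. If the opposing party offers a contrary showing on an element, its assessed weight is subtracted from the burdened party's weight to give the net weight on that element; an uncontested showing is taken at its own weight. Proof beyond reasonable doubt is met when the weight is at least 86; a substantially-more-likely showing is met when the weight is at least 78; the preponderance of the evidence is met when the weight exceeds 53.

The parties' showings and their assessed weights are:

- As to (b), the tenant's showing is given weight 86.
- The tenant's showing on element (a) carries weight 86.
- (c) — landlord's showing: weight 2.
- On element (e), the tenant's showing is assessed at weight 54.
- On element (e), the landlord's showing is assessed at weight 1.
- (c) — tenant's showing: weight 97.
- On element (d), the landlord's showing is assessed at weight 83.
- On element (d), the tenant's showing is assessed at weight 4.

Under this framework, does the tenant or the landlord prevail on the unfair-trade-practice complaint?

landlord

At Stage 1 the tenant must meet proof beyond reasonable doubt (weight is at least 86): on (a) the weight is 86, which does reach 86, so (a) meets the standard; on (b) the weight is 86, which does reach 86, so (b) meets the standard; on (c) the weight is 97 less the opposing 2 gives net 95, ≥ 86, so (c) meets the standard.
  Stage 1 carried; the burden shifts to the landlord.
At Stage 2 the landlord must meet a substantially-more-likely showing (weight is at least 78): on (d) the weight is 83 less the opposing 4 gives net 79, which does reach 78, so (d) meets the standard.
  All elements met. The burden passes to the tenant.
At Stage 3 the tenant must meet the preponderance of the evidence (weight exceeds 53): on (e) the weight is 54 less the opposing 1 gives net 53, ≤ 53, so (e) does not meet the standard.
  The tenant does not carry Stage 3.
So the landlord prevails.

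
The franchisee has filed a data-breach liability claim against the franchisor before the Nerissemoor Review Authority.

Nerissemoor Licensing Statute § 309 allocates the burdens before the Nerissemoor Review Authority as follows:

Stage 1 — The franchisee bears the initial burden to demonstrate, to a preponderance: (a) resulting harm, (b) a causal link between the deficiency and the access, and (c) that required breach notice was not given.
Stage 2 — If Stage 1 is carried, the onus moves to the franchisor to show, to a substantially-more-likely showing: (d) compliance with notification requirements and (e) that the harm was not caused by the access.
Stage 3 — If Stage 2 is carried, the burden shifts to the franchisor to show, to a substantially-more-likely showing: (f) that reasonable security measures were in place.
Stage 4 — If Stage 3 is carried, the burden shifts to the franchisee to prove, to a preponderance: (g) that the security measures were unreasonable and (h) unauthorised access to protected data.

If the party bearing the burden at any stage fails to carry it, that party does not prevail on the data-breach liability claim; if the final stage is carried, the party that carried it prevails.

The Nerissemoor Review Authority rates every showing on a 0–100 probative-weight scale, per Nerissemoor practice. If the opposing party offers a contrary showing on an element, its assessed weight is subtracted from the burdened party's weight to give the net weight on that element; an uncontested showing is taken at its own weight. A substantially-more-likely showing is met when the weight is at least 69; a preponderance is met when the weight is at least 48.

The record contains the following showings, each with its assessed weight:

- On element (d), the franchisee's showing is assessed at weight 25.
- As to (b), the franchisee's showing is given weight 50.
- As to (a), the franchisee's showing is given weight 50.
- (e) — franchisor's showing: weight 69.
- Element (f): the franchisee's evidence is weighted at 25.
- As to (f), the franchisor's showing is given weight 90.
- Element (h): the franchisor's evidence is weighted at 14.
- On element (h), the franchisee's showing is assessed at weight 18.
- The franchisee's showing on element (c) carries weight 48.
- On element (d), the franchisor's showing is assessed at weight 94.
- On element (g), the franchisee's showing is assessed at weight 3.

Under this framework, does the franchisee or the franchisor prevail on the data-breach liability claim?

franchisee

Stage 1 (franchisee, a preponderance, weight is at least 48): (a) 50 ≥ 48 — meets; (b) 50 ≥ 48 — meets; (c) 48 ≥ 48 — meets.
  Stage 1 is satisfied; the onus moves to the franchisor.
Stage 2 (franchisor, a substantially-more-likely showing, weight is at least 69): (d) net 94−25=69 ≥ 69 — meets; (e) 69 ≥ 69 — meets.
  All elements met. The franchisor retains the burden for Stage 3.
Stage 3 (franchisor, a substantially-more-likely showing, weight is at least 69): (f) net 90−25=65 < 69 — fails.
  Stage 3 not carried; the franchisor fails its burden.
The franchisee prevails.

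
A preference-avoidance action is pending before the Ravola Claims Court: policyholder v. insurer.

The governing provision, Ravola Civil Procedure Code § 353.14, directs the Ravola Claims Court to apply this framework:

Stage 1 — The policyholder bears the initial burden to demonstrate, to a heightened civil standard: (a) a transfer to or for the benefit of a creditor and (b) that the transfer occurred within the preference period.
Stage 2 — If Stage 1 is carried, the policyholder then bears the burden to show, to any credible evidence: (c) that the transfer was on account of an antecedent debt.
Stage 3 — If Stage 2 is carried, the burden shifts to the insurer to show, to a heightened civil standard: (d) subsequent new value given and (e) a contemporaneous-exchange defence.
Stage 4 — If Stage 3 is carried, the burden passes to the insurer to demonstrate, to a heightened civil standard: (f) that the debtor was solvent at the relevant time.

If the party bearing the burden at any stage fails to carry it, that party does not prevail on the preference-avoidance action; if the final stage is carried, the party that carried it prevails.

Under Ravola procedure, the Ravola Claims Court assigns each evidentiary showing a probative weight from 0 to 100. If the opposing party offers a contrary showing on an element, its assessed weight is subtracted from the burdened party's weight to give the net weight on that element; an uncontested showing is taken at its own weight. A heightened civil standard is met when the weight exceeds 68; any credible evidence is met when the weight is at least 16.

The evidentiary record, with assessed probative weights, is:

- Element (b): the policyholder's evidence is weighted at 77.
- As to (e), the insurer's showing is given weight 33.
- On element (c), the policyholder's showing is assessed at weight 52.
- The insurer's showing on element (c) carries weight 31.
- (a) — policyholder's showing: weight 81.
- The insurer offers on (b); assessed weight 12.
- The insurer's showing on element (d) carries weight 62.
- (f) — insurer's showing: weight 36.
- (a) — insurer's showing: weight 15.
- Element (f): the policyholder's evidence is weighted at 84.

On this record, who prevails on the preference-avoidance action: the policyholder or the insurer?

Stage 1 (policyholder, a heightened civil standard, weight exceeds 68): (a) net 81−15=66 ≤ 68 — fails; (b) net 77−12=65 ≤ 68 — fails.
  The policyholder does not carry Stage 1.
So the insurer prevails.

insurer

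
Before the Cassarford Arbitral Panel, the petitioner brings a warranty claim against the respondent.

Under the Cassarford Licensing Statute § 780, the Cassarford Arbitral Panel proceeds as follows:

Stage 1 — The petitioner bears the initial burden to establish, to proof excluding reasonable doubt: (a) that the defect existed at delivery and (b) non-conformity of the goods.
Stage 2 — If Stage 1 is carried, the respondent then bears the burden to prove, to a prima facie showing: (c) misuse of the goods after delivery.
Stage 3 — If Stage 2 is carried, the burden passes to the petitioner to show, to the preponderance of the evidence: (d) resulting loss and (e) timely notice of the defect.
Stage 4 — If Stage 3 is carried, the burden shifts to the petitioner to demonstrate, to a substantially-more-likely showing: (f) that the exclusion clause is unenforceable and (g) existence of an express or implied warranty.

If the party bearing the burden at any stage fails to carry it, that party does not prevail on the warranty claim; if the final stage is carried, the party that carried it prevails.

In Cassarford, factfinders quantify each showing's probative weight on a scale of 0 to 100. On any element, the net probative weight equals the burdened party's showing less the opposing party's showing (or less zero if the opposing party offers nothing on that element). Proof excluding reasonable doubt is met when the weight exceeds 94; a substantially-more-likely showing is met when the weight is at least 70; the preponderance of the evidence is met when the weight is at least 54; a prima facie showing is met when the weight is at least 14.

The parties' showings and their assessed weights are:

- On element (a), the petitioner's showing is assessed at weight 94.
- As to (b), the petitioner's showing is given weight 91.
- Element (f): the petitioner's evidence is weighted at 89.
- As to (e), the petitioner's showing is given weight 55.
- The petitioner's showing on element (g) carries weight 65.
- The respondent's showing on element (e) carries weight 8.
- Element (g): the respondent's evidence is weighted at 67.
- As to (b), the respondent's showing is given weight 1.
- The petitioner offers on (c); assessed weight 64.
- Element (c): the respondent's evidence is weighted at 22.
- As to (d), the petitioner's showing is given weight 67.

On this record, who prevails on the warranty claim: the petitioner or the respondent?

respondent

At Stage 1 the petitioner must meet proof excluding reasonable doubt (weight exceeds 94): on (a) the weight is 94, which does not exceed 94, so (a) does not meet the standard; on (b) the weight is 91 less the opposing 1 gives net 90, ≤ 94, so (b) does not meet the standard.
  The petitioner does not carry Stage 1.
The analysis ends at Stage 1; the respondent prevails.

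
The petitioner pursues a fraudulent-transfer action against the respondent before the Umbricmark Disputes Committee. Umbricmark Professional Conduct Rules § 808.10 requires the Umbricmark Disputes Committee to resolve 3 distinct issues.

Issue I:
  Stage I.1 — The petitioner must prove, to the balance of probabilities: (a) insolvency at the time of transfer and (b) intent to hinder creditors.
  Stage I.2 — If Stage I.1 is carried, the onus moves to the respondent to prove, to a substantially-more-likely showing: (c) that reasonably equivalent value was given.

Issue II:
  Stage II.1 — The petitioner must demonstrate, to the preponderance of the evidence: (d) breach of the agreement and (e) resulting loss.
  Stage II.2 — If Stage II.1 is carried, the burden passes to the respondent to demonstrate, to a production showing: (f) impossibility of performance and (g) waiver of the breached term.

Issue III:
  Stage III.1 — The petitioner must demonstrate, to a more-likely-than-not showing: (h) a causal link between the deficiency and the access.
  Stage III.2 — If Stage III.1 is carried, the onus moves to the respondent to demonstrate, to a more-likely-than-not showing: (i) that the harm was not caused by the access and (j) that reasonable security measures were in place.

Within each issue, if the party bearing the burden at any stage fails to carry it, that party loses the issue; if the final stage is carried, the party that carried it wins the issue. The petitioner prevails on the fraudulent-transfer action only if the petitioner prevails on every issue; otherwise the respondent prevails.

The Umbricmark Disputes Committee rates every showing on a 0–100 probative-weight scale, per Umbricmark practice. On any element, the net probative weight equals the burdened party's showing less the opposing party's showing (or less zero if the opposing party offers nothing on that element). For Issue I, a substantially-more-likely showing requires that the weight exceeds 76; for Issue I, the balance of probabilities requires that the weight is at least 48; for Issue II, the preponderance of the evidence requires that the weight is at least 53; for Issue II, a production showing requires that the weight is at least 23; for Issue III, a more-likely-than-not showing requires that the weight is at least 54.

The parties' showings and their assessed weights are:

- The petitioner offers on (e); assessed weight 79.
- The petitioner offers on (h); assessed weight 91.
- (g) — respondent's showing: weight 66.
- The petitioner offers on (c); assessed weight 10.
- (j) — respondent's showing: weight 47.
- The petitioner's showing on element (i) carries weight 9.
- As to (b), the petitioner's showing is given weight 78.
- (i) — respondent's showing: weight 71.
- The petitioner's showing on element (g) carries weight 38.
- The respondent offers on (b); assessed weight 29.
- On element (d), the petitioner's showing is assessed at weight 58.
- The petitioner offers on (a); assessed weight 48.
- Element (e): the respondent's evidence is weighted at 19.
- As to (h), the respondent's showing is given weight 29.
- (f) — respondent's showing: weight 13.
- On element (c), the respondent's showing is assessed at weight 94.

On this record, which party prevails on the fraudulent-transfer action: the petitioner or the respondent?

respondent

— Issue I —
At Stage I.1 the petitioner must meet the balance of probabilities (weight is at least 48): on (a) the weight is 48, ≥ 48, so (a) meets the standard; on (b) the weight is 78 less the opposing 29 gives net 49, which does reach 48, so (b) meets the standard.
  Stage I.1 carried; the burden shifts to the respondent.
At Stage I.2 the respondent must meet a substantially-more-likely showing (weight exceeds 76): on (c) the weight is 94 less the opposing 10 gives net 84, > 76, so (c) meets the standard.
  Stage I.2 carried; the final stage is satisfied.
All stages carried — the respondent prevails on this issue.
— Issue II —
Stage II.1 (petitioner, the preponderance of the evidence, weight is at least 53): (d) 58 ≥ 53 — meets; (e) net 79−19=60 ≥ 53 — meets.
  All elements met. The burden passes to the respondent.
Stage II.2 (respondent, a production showing, weight is at least 23): (f) 13 < 23 — fails; (g) net 66−38=28 ≥ 23 — meets.
  Not every element is met, so the respondent fails to carry Stage II.2.
So the petitioner prevails on this issue.
— Issue III —
At Stage III.1 the petitioner must meet a more-likely-than-not showing (weight is at least 54): on (h) the weight is 91 less the opposing 29 gives net 62, which does reach 54, so (h) meets the standard.
  All elements met. The burden passes to the respondent.
At Stage III.2 the respondent must meet a more-likely-than-not showing (weight is at least 54): on (i) the weight is 71 less the opposing 9 gives net 62, which does reach 54, so (i) meets the standard; on (j) the weight is 47, < 54, so (j) does not meet the standard.
  Not every element is met, so the respondent fails to carry Stage III.2.
So the petitioner prevails on this issue.
Per-issue: Issue I → respondent; Issue II → petitioner; Issue III → petitioner. The petitioner must prevail on every issue; overall, the respondent prevails.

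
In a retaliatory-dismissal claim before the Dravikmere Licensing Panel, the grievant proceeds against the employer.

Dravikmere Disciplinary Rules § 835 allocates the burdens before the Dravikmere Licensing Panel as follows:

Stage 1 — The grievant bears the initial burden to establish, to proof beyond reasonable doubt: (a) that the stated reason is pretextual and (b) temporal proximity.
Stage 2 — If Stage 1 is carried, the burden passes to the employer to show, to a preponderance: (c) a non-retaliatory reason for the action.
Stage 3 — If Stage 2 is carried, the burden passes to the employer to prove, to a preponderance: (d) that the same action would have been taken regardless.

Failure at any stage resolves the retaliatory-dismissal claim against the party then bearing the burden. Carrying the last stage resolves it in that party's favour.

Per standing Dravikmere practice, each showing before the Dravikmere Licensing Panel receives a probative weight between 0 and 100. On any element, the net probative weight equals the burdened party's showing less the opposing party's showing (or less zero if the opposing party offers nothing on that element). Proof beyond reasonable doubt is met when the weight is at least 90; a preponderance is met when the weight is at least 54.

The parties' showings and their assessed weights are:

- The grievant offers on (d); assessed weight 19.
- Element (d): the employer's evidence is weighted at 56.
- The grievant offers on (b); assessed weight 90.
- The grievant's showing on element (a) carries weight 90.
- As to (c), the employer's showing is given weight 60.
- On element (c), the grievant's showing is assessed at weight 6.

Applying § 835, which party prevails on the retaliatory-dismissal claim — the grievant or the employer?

grievant

Stage 1 (grievant, proof beyond reasonable doubt, weight is at least 90): (a) 90 ≥ 90 — meets; (b) 90 ≥ 90 — meets.
  Stage 1 is satisfied; the onus moves to the employer.
Stage 2 (employer, a preponderance, weight is at least 54): (c) net 60−6=54 ≥ 54 — meets.
  Stage 2 is satisfied; the employer continues to bear the burden.
Stage 3 (employer, a preponderance, weight is at least 54): (d) net 56−19=37 < 54 — fails.
  The employer does not carry Stage 3.
The grievant prevails.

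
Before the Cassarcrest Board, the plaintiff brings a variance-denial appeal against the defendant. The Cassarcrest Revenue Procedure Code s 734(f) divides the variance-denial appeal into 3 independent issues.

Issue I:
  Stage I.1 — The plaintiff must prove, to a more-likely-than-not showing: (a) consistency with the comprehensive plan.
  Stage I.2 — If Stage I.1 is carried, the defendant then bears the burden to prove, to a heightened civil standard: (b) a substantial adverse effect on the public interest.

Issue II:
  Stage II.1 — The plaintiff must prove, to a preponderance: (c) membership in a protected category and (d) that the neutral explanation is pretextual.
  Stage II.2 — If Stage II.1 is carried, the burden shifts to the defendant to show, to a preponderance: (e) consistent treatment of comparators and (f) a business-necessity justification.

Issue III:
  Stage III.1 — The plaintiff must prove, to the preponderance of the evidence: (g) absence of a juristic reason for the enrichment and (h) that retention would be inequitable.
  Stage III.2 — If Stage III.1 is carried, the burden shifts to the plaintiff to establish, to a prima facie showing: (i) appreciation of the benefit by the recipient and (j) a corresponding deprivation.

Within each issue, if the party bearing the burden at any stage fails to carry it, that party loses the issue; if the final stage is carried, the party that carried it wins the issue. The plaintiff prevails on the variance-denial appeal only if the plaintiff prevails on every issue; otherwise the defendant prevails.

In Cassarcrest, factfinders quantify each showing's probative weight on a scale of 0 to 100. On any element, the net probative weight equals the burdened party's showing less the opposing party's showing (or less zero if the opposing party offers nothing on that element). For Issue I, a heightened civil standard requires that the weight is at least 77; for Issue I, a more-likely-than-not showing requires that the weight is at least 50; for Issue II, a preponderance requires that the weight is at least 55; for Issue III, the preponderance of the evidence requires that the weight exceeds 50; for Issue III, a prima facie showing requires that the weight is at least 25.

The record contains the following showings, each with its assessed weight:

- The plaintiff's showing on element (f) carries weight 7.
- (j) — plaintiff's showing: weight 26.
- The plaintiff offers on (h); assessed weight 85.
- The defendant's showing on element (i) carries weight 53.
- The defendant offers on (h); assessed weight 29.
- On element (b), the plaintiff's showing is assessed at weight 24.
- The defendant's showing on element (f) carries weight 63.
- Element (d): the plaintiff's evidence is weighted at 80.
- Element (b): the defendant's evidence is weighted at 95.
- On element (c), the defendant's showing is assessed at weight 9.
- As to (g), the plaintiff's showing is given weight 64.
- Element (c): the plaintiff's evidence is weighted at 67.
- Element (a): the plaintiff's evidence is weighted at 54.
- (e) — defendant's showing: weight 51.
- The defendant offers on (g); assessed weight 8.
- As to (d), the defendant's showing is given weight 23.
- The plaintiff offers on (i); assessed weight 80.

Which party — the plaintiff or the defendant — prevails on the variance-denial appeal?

— Issue I —
Stage I.1 (plaintiff, a more-likely-than-not showing, weight is at least 50): (a) 54 ≥ 50 — meets.
  Stage I.1 is satisfied; the onus moves to the defendant.
Stage I.2 (defendant, a heightened civil standard, weight is at least 77): (b) net 95−24=71 < 77 — fails.
  Stage I.2 not carried; the defendant fails its burden.
The analysis ends at Stage I.2; the plaintiff prevails on this issue.
— Issue II —
Stage II.1 (plaintiff, a preponderance, weight is at least 55): (c) net 67−9=58 ≥ 55 — meets; (d) net 80−23=57 ≥ 55 — meets.
  All elements met. The burden passes to the defendant.
Stage II.2 (defendant, a preponderance, weight is at least 55): (e) 51 < 55 — fails; (f) net 63−7=56 ≥ 55 — meets.
  The defendant does not carry Stage II.2.
The analysis ends at Stage II.2; the plaintiff prevails on this issue.
— Issue III —
Stage III.1 (plaintiff, the preponderance of the evidence, weight exceeds 50): (g) net 64−8=56 > 50 — meets; (h) net 85−29=56 > 50 — meets.
  Stage III.1 carried; the burden remains with the plaintiff.
Stage III.2 (plaintiff, a prima facie showing, weight is at least 25): (i) net 80−53=27 ≥ 25 — meets; (j) 26 ≥ 25 — meets.
  All elements met at the final stage.
Every stage carried; the plaintiff prevails on this issue.
Per-issue: Issue I → plaintiff; Issue II → plaintiff; Issue III → plaintiff. The plaintiff must prevail on every issue; overall, the plaintiff prevails.

plaintiff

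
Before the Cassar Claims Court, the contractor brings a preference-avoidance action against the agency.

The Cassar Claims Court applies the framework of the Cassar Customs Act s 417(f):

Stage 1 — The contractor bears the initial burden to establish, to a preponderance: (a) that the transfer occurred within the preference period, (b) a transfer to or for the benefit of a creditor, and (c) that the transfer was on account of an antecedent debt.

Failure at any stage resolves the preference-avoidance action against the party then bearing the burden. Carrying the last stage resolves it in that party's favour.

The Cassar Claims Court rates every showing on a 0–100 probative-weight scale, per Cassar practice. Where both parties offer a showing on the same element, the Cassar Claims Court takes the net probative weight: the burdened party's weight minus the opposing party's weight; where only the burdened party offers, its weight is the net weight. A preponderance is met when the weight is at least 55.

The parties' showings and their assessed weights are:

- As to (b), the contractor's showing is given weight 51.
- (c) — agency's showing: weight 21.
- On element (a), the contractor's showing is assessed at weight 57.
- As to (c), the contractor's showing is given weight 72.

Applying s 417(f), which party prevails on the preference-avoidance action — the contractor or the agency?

Stage 1 (contractor, a preponderance, weight is at least 55): (a) 57 ≥ 55 — meets; (b) 51 < 55 — fails; (c) net 72−21=51 < 55 — fails.
  The contractor does not carry Stage 1.
The analysis ends at Stage 1; the agency prevails.

agency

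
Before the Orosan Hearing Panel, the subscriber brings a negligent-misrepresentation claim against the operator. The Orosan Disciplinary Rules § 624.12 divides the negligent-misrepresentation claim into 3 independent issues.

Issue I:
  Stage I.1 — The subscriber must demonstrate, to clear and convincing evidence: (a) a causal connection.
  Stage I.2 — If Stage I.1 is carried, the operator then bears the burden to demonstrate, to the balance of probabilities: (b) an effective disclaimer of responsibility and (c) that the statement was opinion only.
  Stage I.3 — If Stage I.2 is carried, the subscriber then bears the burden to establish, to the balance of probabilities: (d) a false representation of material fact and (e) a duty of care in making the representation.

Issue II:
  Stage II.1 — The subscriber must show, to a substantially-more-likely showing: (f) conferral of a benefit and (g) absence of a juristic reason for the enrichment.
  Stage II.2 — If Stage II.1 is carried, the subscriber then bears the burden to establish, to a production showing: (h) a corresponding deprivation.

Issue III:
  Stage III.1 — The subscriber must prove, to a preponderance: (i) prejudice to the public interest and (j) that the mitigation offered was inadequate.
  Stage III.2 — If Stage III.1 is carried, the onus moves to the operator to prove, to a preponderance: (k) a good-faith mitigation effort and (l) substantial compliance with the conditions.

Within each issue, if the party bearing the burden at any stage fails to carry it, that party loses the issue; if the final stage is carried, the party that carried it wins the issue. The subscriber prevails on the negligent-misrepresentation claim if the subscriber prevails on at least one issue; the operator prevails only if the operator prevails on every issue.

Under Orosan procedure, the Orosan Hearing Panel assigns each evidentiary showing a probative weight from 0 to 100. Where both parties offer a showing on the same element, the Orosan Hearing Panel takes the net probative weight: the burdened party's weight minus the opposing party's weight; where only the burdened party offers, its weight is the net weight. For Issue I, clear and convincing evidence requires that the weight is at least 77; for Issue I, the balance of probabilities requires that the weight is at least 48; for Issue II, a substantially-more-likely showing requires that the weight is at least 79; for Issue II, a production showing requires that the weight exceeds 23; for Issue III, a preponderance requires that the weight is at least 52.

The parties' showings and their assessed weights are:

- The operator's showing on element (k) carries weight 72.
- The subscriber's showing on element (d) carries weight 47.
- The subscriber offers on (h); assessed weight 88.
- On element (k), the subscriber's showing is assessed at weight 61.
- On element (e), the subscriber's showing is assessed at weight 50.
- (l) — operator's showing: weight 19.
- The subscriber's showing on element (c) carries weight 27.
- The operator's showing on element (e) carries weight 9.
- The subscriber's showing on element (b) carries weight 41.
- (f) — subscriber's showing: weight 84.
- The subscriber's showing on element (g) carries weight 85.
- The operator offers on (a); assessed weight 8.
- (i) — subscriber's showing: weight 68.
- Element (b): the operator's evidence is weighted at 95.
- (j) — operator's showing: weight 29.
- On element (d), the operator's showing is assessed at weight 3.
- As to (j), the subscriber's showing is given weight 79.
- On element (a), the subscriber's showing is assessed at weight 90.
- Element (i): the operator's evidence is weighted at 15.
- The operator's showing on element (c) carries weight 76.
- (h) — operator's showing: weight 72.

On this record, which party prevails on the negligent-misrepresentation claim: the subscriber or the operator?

— Issue I —
Stage I.1 — burden on subscriber; standard: clear and convincing evidence (weight is at least 77).
    (a): 90 − 8 = 82 ≥ 77 [met]
  All elements met. The burden passes to the operator.
Stage I.2 — burden on operator; standard: the balance of probabilities (weight is at least 48).
    (b): 95 − 41 = 54 ≥ 48 [met]
    (c): 76 − 27 = 49 ≥ 48 [met]
  Stage I.2 is satisfied; the onus moves to the subscriber.
Stage I.3 — burden on subscriber; standard: the balance of probabilities (weight is at least 48).
    (d): 47 − 3 = 44 < 48 [not met]
    (e): 50 − 9 = 41 < 48 [not met]
  Stage I.3 not carried; the subscriber fails its burden.
The analysis ends at Stage I.3; the operator prevails on this issue.
— Issue II —
At Stage II.1 the subscriber must meet a substantially-more-likely showing (weight is at least 79): on (f) the weight is 84, which does reach 79, so (f) meets the standard; on (g) the weight is 85, which does reach 79, so (g) meets the standard.
  All elements met. The subscriber retains the burden for Stage II.2.
At Stage II.2 the subscriber must meet a production showing (weight exceeds 23): on (h) the weight is 88 less the opposing 72 gives net 16, ≤ 23, so (h) does not meet the standard.
  Stage II.2 not carried; the subscriber fails its burden.
The operator prevails on this issue.
— Issue III —
Stage III.1 — burden on subscriber; standard: a preponderance (weight is at least 52).
    (i): 68 − 15 = 53 ≥ 52 [met]
    (j): 79 − 29 = 50 < 52 [not met]
  Stage III.1 not carried; the subscriber fails its burden.
The analysis ends at Stage III.1; the operator prevails on this issue.
Per-issue: Issue I → operator; Issue II → operator; Issue III → operator. The subscriber must prevail on at least one issue; overall, the operator prevails.

operator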